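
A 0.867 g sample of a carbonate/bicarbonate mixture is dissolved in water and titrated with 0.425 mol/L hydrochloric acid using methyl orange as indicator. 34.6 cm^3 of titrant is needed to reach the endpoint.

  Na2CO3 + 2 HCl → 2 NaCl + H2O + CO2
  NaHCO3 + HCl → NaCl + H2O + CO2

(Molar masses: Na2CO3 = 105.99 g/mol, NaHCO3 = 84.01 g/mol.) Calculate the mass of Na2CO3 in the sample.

0.629 g

n(HCl) = 0.0346 × 0.425 = 0.0147 mol
Let x = n(Na2CO3), y = n(NaHCO3).
Titrant: 2x + 1y = 0.0147;  mass: 105.99x + 84.01y = 0.867
Solving, x = 5.94 × 10^-3 mol, y = 2.83 × 10^-3 mol
mass of Na2CO3 = 5.94 × 10^-3 × 105.99 = 0.629 g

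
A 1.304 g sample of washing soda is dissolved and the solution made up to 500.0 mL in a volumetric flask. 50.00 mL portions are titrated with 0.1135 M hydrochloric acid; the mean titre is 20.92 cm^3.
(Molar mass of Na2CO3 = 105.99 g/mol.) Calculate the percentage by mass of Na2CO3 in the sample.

96.50 %

Na2CO3 + 2 HCl → 2 NaCl + H2O + CO2
n(HCl) per titration = 0.02092 × 0.1135 = 2.374 × 10^-3 mol
From the 1:2 ratio, n(Na2CO3) in each aliquot = 1/2 × 2.374 × 10^-3 = 1.187 × 10^-3 mol
n(Na2CO3) in the whole flask = 1.187 × 10^-3 × 500.0/50.00 = 0.01187 mol
mass of Na2CO3 = 0.01187 × 105.99 = 1.258 g
% Na2CO3 = 1.258 / 1.304 × 100 = 96.50 %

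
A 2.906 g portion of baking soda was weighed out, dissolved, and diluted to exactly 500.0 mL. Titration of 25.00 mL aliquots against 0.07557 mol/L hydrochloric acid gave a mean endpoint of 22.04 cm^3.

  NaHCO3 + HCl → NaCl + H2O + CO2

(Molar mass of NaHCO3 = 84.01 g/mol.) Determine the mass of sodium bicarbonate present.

2.798 g

n(HCl) per titration = 0.02204 × 0.07557 = 1.666 × 10^-3 mol
n(NaHCO3) in each aliquot = 1.666 × 10^-3 mol (1:1 ratio)
n(NaHCO3) in the whole flask = 1.666 × 10^-3 × 500.0/25.00 = 0.03331 mol
mass of NaHCO3 = 0.03331 × 84.01 = 2.798 g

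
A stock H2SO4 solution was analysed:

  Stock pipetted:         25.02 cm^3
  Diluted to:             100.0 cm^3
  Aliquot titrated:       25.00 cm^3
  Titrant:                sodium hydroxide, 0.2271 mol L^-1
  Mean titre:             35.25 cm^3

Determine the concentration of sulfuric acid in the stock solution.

0.6399 mol/L

H2SO4 + 2 NaOH → Na2SO4 + 2 H2O
n(NaOH) = 0.03525 × 0.2271 = 8.005 × 10^-3 mol
From the 1:2 ratio, n(H2SO4) in the aliquot = 1/2 × 8.005 × 10^-3 = 4.003 × 10^-3 mol
[H2SO4]_dilute = 4.003 × 10^-3 / 0.02500 = 0.1601 mol/L
Dilution factor = 100.0 / 25.02 = 3.997
[H2SO4]_stock = 0.1601 × 3.997 = 0.6399 mol/L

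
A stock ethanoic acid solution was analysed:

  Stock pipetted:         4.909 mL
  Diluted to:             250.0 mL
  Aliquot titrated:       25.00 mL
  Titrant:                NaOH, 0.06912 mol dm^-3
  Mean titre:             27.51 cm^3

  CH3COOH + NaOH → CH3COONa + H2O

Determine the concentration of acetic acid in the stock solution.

n(NaOH) = 0.02751 × 0.06912 = 1.901 × 10^-3 mol
n(CH3COOH) in the aliquot = 1.901 × 10^-3 mol (1:1 ratio)
[CH3COOH]_dilute = 1.901 × 10^-3 / 0.02500 = 0.07606 mol/L
Dilution factor = 250.0 / 4.909 = 50.93
[CH3COOH]_stock = 0.07606 × 50.93 = 3.873 mol/L

3.873 mol/L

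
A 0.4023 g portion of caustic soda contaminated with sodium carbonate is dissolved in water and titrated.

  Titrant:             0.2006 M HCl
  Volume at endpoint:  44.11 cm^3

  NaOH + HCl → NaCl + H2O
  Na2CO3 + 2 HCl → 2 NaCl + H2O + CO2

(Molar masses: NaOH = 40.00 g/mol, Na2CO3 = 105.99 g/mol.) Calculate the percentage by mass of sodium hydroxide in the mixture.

50.98 %

n(HCl) = 0.04411 × 0.2006 = 8.848 × 10^-3 mol
Let x = n(NaOH), y = n(Na2CO3).
Titrant: 1x + 2y = 8.848 × 10^-3;  mass: 40.00x + 105.99y = 0.4023
Solving, x = 5.127 × 10^-3 mol, y = 1.861 × 10^-3 mol
mass of NaOH = 5.127 × 10^-3 × 40.00 = 0.2051 g
% NaOH = 0.2051 / 0.4023 × 100 = 50.98 %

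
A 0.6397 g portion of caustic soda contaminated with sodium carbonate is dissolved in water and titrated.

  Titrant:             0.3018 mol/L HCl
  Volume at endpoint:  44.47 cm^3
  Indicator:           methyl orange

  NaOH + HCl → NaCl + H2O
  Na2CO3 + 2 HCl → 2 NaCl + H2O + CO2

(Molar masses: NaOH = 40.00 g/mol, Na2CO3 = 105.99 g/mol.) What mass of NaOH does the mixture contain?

0.2202 g

n(HCl) = 0.04447 × 0.3018 = 0.01342 mol
Let x = n(NaOH), y = n(Na2CO3).
Titrant: 1x + 2y = 0.01342;  mass: 40.00x + 105.99y = 0.6397
Solving, x = 5.506 × 10^-3 mol, y = 3.958 × 10^-3 mol
mass of NaOH = 5.506 × 10^-3 × 40.00 = 0.2202 g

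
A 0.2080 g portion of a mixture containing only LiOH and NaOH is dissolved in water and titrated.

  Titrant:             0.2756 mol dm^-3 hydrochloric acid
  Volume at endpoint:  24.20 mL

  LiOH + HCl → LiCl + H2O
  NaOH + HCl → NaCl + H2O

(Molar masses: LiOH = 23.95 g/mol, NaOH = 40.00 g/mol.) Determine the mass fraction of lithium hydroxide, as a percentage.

42.17 %

n(HCl) = 0.02420 × 0.2756 = 6.670 × 10^-3 mol
Let x = n(LiOH), y = n(NaOH).
Titrant: 1x + 1y = 6.670 × 10^-3;  mass: 23.95x + 40.00y = 0.2080
Solving, x = 3.662 × 10^-3 mol, y = 3.007 × 10^-3 mol
mass of LiOH = 3.662 × 10^-3 × 23.95 = 0.08771 g
% LiOH = 0.08771 / 0.2080 × 100 = 42.17 %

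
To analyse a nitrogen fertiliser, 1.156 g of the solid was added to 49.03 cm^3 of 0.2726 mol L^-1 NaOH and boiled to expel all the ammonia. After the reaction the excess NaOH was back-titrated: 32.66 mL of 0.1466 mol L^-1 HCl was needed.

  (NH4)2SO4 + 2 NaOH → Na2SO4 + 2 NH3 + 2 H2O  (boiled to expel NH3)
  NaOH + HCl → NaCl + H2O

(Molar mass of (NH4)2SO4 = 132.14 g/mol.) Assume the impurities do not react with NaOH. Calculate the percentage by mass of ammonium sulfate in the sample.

n(NaOH) added = 0.04903 × 0.2726 = 0.01337 mol
n(HCl) used in back-titration = 0.03266 × 0.1466 = 4.788 × 10^-3 mol
n(NaOH) left over = 4.788 × 10^-3 mol (1:1 ratio)
n(NaOH) consumed by analyte = 0.01337 − 4.788 × 10^-3 = 8.578 × 10^-3 mol
From the 1:2 ratio, n((NH4)2SO4) = 1/2 × 8.578 × 10^-3 = 4.289 × 10^-3 mol
mass of (NH4)2SO4 = 4.289 × 10^-3 × 132.14 = 0.5667 g
% (NH4)2SO4 = 0.5667 / 1.156 × 100 = 49.02 %

49.02 %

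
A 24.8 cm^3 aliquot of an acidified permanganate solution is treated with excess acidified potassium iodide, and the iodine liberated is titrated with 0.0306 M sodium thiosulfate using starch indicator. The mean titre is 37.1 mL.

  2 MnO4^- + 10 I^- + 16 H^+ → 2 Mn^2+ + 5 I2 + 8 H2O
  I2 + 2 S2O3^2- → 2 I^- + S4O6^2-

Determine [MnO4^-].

0.00916 M

n(S2O3^2-) = 0.0371 × 0.0306 = 1.14 × 10^-3 mol
n(I2) = n(S2O3^2-)/2 = 5.68 × 10^-4 mol
From the 2:5 ratio, n(MnO4^-) in the aliquot = 2/5 × 5.68 × 10^-4 = 2.27 × 10^-4 mol
[MnO4^-] = 2.27 × 10^-4 / 0.0248 = 0.00916 mol/L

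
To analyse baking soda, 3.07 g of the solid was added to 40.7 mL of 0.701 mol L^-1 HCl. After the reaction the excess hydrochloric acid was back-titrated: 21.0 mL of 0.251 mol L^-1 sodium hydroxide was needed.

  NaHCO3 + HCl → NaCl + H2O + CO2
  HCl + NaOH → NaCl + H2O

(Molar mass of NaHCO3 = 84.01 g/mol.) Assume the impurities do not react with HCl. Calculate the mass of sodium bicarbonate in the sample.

1.95 g

n(HCl) added = 0.0407 × 0.701 = 0.0285 mol
n(NaOH) used in back-titration = 0.0210 × 0.251 = 5.27 × 10^-3 mol
n(HCl) left over = 5.27 × 10^-3 mol (1:1 ratio)
n(HCl) consumed by analyte = 0.0285 − 5.27 × 10^-3 = 0.0233 mol
n(NaHCO3) = 0.0233 mol (1:1 ratio)
mass of NaHCO3 = 0.0233 × 84.01 = 1.95 g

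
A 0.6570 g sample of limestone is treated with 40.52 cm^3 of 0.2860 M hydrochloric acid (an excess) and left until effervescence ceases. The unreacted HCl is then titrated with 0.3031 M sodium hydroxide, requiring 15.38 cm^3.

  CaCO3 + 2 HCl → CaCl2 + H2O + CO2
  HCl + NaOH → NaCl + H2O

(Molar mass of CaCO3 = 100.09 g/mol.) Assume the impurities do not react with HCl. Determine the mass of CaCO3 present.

n(HCl) added = 0.04052 × 0.2860 = 0.01159 mol
n(NaOH) used in back-titration = 0.01538 × 0.3031 = 4.662 × 10^-3 mol
n(HCl) left over = 4.662 × 10^-3 mol (1:1 ratio)
n(HCl) consumed by analyte = 0.01159 − 4.662 × 10^-3 = 6.927 × 10^-3 mol
From the 1:2 ratio, n(CaCO3) = 1/2 × 6.927 × 10^-3 = 3.464 × 10^-3 mol
mass of CaCO3 = 3.464 × 10^-3 × 100.09 = 0.3467 g

0.3467 g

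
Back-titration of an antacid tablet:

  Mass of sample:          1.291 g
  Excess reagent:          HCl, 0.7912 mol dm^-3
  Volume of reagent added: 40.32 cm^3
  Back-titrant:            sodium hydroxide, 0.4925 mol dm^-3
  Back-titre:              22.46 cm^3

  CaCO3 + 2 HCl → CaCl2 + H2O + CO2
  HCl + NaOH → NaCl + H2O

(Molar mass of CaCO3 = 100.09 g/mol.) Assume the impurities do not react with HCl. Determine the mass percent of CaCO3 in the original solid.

80.78 %

n(HCl) added = 0.04032 × 0.7912 = 0.03190 mol
n(NaOH) used in back-titration = 0.02246 × 0.4925 = 0.01106 mol
n(HCl) left over = 0.01106 mol (1:1 ratio)
n(HCl) consumed by analyte = 0.03190 − 0.01106 = 0.02084 mol
From the 1:2 ratio, n(CaCO3) = 1/2 × 0.02084 = 0.01042 mol
mass of CaCO3 = 0.01042 × 100.09 = 1.043 g
% CaCO3 = 1.043 / 1.291 × 100 = 80.78 %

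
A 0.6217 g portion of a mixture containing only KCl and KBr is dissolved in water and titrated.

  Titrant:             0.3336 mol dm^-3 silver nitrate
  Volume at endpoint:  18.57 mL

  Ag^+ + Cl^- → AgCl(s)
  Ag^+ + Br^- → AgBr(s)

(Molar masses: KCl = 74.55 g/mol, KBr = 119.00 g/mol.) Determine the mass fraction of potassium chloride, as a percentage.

31.16 %

n(AgNO3) = 0.01857 × 0.3336 = 6.195 × 10^-3 mol
Let x = n(KCl), y = n(KBr).
Titrant: 1x + 1y = 6.195 × 10^-3;  mass: 74.55x + 119.00y = 0.6217
Solving, x = 2.598 × 10^-3 mol, y = 3.597 × 10^-3 mol
mass of KCl = 2.598 × 10^-3 × 74.55 = 0.1937 g
% KCl = 0.1937 / 0.6217 × 100 = 31.16 %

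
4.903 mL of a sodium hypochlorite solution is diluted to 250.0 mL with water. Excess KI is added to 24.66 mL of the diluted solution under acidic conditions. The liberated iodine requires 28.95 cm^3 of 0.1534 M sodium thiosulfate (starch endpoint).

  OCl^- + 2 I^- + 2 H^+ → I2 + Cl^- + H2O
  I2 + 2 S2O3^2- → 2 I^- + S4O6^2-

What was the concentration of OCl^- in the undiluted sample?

n(S2O3^2-) = 0.02895 × 0.1534 = 4.441 × 10^-3 mol
n(I2) = n(S2O3^2-)/2 = 2.220 × 10^-3 mol
n(OCl^-) in the aliquot = 2.220 × 10^-3 mol (1:1 ratio)
[OCl^-]_dilute = 2.220 × 10^-3 / 0.02466 = 0.09004 mol/L
[OCl^-]_original = 0.09004 × 250.0/4.903 = 4.591 mol/L

4.591 M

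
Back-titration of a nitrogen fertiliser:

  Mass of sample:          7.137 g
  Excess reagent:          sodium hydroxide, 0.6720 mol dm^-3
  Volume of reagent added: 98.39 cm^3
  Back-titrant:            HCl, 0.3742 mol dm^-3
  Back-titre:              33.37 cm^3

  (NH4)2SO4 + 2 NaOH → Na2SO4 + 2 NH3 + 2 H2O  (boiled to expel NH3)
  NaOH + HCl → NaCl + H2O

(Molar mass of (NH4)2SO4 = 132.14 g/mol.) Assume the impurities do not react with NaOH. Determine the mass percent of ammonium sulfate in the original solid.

49.65 %

n(NaOH) added = 0.09839 × 0.6720 = 0.06612 mol
n(HCl) used in back-titration = 0.03337 × 0.3742 = 0.01249 mol
n(NaOH) left over = 0.01249 mol (1:1 ratio)
n(NaOH) consumed by analyte = 0.06612 − 0.01249 = 0.05363 mol
From the 1:2 ratio, n((NH4)2SO4) = 1/2 × 0.05363 = 0.02682 mol
mass of (NH4)2SO4 = 0.02682 × 132.14 = 3.543 g
% (NH4)2SO4 = 3.543 / 7.137 × 100 = 49.65 %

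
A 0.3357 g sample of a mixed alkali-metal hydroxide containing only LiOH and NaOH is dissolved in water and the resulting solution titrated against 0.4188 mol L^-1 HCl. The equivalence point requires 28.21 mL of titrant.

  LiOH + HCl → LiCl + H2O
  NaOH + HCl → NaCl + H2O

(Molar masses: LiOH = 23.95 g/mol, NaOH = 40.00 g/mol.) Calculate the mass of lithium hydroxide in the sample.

n(HCl) = 0.02821 × 0.4188 = 0.01181 mol
Let x = n(LiOH), y = n(NaOH).
Titrant: 1x + 1y = 0.01181;  mass: 23.95x + 40.00y = 0.3357
Solving, x = 8.528 × 10^-3 mol, y = 3.286 × 10^-3 mol
mass of LiOH = 8.528 × 10^-3 × 23.95 = 0.2042 g

0.2042 g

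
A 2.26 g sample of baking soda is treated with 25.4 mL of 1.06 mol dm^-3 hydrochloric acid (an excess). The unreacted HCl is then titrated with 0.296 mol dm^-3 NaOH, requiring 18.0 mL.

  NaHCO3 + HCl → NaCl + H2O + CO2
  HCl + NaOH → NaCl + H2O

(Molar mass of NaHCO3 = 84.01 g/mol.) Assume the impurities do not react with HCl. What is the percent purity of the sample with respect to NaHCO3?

n(HCl) added = 0.0254 × 1.06 = 0.0269 mol
n(NaOH) used in back-titration = 0.0180 × 0.296 = 5.33 × 10^-3 mol
n(HCl) left over = 5.33 × 10^-3 mol (1:1 ratio)
n(HCl) consumed by analyte = 0.0269 − 5.33 × 10^-3 = 0.0216 mol
n(NaHCO3) = 0.0216 mol (1:1 ratio)
mass of NaHCO3 = 0.0216 × 84.01 = 1.81 g
% NaHCO3 = 1.81 / 2.26 × 100 = 80.3 %

80.3 %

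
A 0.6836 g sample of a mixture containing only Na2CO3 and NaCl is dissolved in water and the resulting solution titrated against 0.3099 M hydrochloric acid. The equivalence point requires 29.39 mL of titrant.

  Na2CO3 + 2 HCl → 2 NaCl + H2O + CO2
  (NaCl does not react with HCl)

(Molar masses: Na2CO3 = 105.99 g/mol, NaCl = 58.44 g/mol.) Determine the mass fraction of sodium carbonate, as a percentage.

n(HCl) = 0.02939 × 0.3099 = 9.108 × 10^-3 mol
Let x = n(Na2CO3), y = n(NaCl).
Titrant: 2x = 9.108 × 10^-3;  mass: 105.99x + 58.44y = 0.6836
Solving, x = 4.554 × 10^-3 mol, y = 3.438 × 10^-3 mol
mass of Na2CO3 = 4.554 × 10^-3 × 105.99 = 0.4827 g
% Na2CO3 = 0.4827 / 0.6836 × 100 = 70.61 %

70.61 %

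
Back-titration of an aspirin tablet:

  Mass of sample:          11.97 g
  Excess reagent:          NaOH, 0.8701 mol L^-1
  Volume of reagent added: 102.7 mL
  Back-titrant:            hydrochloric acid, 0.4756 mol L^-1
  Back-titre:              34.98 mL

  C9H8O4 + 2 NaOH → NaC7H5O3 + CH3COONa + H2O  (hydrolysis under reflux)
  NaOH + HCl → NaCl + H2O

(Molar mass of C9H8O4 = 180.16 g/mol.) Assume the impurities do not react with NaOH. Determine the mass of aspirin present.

6.551 g

n(NaOH) added = 0.1027 × 0.8701 = 0.08936 mol
n(HCl) used in back-titration = 0.03498 × 0.4756 = 0.01664 mol
n(NaOH) left over = 0.01664 mol (1:1 ratio)
n(NaOH) consumed by analyte = 0.08936 − 0.01664 = 0.07272 mol
From the 1:2 ratio, n(C9H8O4) = 1/2 × 0.07272 = 0.03636 mol
mass of C9H8O4 = 0.03636 × 180.16 = 6.551 g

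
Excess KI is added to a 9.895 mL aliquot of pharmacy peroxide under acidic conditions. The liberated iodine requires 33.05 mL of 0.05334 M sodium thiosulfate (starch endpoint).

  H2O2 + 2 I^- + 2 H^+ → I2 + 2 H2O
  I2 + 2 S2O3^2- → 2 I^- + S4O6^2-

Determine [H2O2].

n(S2O3^2-) = 0.03305 × 0.05334 = 1.763 × 10^-3 mol
n(I2) = n(S2O3^2-)/2 = 8.814 × 10^-4 mol
n(H2O2) in the aliquot = 8.814 × 10^-4 mol (1:1 ratio)
[H2O2] = 8.814 × 10^-4 / 0.009895 = 0.08908 mol/L

0.08908 M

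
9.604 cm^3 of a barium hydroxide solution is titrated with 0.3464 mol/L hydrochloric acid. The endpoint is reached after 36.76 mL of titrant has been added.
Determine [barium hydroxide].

Ba(OH)2 + 2 HCl → BaCl2 + 2 H2O
n(HCl) = 0.03676 L × 0.3464 mol/L = 0.01273 mol
From the 1:2 mole ratio, n(Ba(OH)2) = 1/2 × 0.01273 = 6.367 × 10^-3 mol
[Ba(OH)2] = 6.367 × 10^-3 mol / 0.009604 L = 0.6629 mol/L

0.6629 mol/L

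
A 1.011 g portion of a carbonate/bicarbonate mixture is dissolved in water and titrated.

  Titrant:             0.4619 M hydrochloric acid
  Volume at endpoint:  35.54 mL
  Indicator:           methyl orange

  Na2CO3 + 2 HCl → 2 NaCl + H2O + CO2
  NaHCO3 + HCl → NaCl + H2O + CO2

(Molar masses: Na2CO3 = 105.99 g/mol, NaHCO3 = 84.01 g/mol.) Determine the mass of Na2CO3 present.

0.6290 g

n(HCl) = 0.03554 × 0.4619 = 0.01642 mol
Let x = n(Na2CO3), y = n(NaHCO3).
Titrant: 2x + 1y = 0.01642;  mass: 105.99x + 84.01y = 1.011
Solving, x = 5.934 × 10^-3 mol, y = 4.547 × 10^-3 mol
mass of Na2CO3 = 5.934 × 10^-3 × 105.99 = 0.6290 g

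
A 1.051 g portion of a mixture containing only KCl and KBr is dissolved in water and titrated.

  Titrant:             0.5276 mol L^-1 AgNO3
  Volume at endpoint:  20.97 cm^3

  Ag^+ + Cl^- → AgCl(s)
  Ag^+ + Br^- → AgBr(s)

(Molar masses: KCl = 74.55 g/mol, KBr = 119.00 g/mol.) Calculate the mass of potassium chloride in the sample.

n(AgNO3) = 0.02097 × 0.5276 = 0.01106 mol
Let x = n(KCl), y = n(KBr).
Titrant: 1x + 1y = 0.01106;  mass: 74.55x + 119.00y = 1.051
Solving, x = 5.975 × 10^-3 mol, y = 5.089 × 10^-3 mol
mass of KCl = 5.975 × 10^-3 × 74.55 = 0.4454 g

0.4454 g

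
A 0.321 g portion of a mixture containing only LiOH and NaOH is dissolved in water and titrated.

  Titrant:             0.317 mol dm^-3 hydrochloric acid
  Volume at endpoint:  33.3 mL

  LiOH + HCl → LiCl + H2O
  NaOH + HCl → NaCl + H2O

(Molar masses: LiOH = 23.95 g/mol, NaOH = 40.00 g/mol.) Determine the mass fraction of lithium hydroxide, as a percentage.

47.1 %

n(HCl) = 0.0333 × 0.317 = 0.0106 mol
Let x = n(LiOH), y = n(NaOH).
Titrant: 1x + 1y = 0.0106;  mass: 23.95x + 40.00y = 0.321
Solving, x = 6.31 × 10^-3 mol, y = 4.25 × 10^-3 mol
mass of LiOH = 6.31 × 10^-3 × 23.95 = 0.151 g
% LiOH = 0.151 / 0.321 × 100 = 47.1 %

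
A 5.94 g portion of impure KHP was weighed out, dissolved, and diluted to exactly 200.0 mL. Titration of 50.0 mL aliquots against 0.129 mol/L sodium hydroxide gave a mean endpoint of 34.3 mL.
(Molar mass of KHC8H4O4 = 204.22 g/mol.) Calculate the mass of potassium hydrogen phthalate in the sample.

KHC8H4O4 + NaOH → KNaC8H4O4 + H2O
n(NaOH) per titration = 0.0343 × 0.129 = 4.42 × 10^-3 mol
n(KHC8H4O4) in each aliquot = 4.42 × 10^-3 mol (1:1 ratio)
n(KHC8H4O4) in the whole flask = 4.42 × 10^-3 × 200.0/50.0 = 0.0177 mol
mass of KHC8H4O4 = 0.0177 × 204.22 = 3.61 g

3.61 g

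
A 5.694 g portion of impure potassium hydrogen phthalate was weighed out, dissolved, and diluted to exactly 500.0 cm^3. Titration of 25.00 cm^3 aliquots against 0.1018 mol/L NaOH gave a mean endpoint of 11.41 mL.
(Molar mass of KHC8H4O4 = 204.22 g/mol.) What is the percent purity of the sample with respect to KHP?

83.32 %

KHC8H4O4 + NaOH → KNaC8H4O4 + H2O
n(NaOH) per titration = 0.01141 × 0.1018 = 1.162 × 10^-3 mol
n(KHC8H4O4) in each aliquot = 1.162 × 10^-3 mol (1:1 ratio)
n(KHC8H4O4) in the whole flask = 1.162 × 10^-3 × 500.0/25.00 = 0.02323 mol
mass of KHC8H4O4 = 0.02323 × 204.22 = 4.744 g
% KHC8H4O4 = 4.744 / 5.694 × 100 = 83.32 %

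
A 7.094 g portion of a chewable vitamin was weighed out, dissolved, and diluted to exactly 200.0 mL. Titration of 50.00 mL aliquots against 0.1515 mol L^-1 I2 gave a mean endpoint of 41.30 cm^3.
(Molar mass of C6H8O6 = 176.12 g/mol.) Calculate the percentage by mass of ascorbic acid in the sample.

C6H8O6 + I2 → C6H6O6 + 2 HI
n(I2) per titration = 0.04130 × 0.1515 = 6.257 × 10^-3 mol
n(C6H8O6) in each aliquot = 6.257 × 10^-3 mol (1:1 ratio)
n(C6H8O6) in the whole flask = 6.257 × 10^-3 × 200.0/50.00 = 0.02503 mol
mass of C6H8O6 = 0.02503 × 176.12 = 4.408 g
% C6H8O6 = 4.408 / 7.094 × 100 = 62.14 %

62.14 %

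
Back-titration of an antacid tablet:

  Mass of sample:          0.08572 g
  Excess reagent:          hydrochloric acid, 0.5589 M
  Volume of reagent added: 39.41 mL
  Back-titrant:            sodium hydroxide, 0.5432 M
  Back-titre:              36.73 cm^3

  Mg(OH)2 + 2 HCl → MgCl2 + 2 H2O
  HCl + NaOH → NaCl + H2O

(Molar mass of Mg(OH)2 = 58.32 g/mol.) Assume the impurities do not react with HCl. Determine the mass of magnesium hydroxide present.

0.06049 g

n(HCl) added = 0.03941 × 0.5589 = 0.02203 mol
n(NaOH) used in back-titration = 0.03673 × 0.5432 = 0.01995 mol
n(HCl) left over = 0.01995 mol (1:1 ratio)
n(HCl) consumed by analyte = 0.02203 − 0.01995 = 2.075 × 10^-3 mol
From the 1:2 ratio, n(Mg(OH)2) = 1/2 × 2.075 × 10^-3 = 1.037 × 10^-3 mol
mass of Mg(OH)2 = 1.037 × 10^-3 × 58.32 = 0.06049 g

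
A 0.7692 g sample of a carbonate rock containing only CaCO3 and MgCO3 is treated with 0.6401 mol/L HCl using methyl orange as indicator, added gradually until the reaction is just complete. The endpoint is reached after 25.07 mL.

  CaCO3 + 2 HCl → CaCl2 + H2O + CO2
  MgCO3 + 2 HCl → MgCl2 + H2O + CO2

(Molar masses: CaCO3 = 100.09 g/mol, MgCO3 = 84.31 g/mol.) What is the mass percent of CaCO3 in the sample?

76.46 %

n(HCl) = 0.02507 × 0.6401 = 0.01605 mol
Let x = n(CaCO3), y = n(MgCO3).
Titrant: 2x + 2y = 0.01605;  mass: 100.09x + 84.31y = 0.7692
Solving, x = 5.876 × 10^-3 mol, y = 2.147 × 10^-3 mol
mass of CaCO3 = 5.876 × 10^-3 × 100.09 = 0.5881 g
% CaCO3 = 0.5881 / 0.7692 × 100 = 76.46 %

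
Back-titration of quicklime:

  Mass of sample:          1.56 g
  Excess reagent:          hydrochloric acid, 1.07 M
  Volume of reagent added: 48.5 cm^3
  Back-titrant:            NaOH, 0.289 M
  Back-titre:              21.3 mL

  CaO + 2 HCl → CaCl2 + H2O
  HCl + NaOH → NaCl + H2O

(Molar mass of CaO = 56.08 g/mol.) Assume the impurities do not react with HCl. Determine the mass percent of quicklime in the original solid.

n(HCl) added = 0.0485 × 1.07 = 0.0519 mol
n(NaOH) used in back-titration = 0.0213 × 0.289 = 6.16 × 10^-3 mol
n(HCl) left over = 6.16 × 10^-3 mol (1:1 ratio)
n(HCl) consumed by analyte = 0.0519 − 6.16 × 10^-3 = 0.0457 mol
From the 1:2 ratio, n(CaO) = 1/2 × 0.0457 = 0.0229 mol
mass of CaO = 0.0229 × 56.08 = 1.28 g
% CaO = 1.28 / 1.56 × 100 = 82.2 %

82.2 %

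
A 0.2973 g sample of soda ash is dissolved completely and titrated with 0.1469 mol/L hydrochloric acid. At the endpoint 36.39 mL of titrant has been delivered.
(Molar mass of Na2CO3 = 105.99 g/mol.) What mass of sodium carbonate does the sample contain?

Na2CO3 + 2 HCl → 2 NaCl + H2O + CO2
n(HCl) = 0.03639 L × 0.1469 mol/L = 5.346 × 10^-3 mol
From the 1:2 ratio, n(Na2CO3) = 1/2 × 5.346 × 10^-3 = 2.673 × 10^-3 mol
mass of Na2CO3 = 2.673 × 10^-3 × 105.99 g/mol = 0.2833 g

0.2833 g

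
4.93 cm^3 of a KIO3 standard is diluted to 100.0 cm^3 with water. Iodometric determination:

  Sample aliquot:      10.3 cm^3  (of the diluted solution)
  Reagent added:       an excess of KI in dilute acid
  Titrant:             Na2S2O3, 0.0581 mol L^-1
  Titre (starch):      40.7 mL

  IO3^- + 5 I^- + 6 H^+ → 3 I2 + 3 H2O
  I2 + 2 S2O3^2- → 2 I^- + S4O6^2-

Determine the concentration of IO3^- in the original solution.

n(S2O3^2-) = 0.0407 × 0.0581 = 2.36 × 10^-3 mol
n(I2) = n(S2O3^2-)/2 = 1.18 × 10^-3 mol
From the 1:3 ratio, n(IO3^-) in the aliquot = 1/3 × 1.18 × 10^-3 = 3.94 × 10^-4 mol
[IO3^-]_dilute = 3.94 × 10^-4 / 0.0103 = 0.0383 mol/L
[IO3^-]_original = 0.0383 × 100.0/4.93 = 0.776 mol/L

0.776 mol/L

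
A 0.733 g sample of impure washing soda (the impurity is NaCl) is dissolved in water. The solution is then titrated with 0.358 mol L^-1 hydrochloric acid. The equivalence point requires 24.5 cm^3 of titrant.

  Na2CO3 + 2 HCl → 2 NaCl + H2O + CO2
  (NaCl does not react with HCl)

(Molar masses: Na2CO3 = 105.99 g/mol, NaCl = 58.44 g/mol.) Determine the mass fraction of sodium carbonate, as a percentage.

63.4 %

n(HCl) = 0.0245 × 0.358 = 8.77 × 10^-3 mol
Let x = n(Na2CO3), y = n(NaCl).
Titrant: 2x = 8.77 × 10^-3;  mass: 105.99x + 58.44y = 0.733
Solving, x = 4.39 × 10^-3 mol, y = 4.59 × 10^-3 mol
mass of Na2CO3 = 4.39 × 10^-3 × 105.99 = 0.465 g
% Na2CO3 = 0.465 / 0.733 × 100 = 63.4 %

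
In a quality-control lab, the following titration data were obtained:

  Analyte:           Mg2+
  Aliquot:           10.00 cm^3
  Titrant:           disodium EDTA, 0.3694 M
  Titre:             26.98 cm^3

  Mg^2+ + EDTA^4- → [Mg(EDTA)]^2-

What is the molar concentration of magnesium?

0.9966 M

n(EDTA) = 0.02698 L × 0.3694 mol/L = 9.966 × 10^-3 mol
n(Mg2+) = 9.966 × 10^-3 mol (1:1 mole ratio)
[Mg2+] = 9.966 × 10^-3 mol / 0.01000 L = 0.9966 mol/L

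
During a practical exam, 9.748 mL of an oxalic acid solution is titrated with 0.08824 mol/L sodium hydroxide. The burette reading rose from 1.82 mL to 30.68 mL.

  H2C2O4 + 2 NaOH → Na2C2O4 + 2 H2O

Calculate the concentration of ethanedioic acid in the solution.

0.1306 mol/L

n(NaOH) = 0.02886 L × 0.08824 mol/L = 2.547 × 10^-3 mol
From the 1:2 mole ratio, n(H2C2O4) = 1/2 × 2.547 × 10^-3 = 1.273 × 10^-3 mol
[H2C2O4] = 1.273 × 10^-3 mol / 0.009748 L = 0.1306 mol/L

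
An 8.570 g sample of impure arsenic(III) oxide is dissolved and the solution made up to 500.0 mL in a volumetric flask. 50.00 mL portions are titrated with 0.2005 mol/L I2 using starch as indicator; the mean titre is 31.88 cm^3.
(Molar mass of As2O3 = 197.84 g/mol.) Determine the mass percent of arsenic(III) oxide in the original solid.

73.78 %

As2O3 + 2 I2 + 2 H2O → As2O5 + 4 HI
n(I2) per titration = 0.03188 × 0.2005 = 6.392 × 10^-3 mol
From the 1:2 ratio, n(As2O3) in each aliquot = 1/2 × 6.392 × 10^-3 = 3.196 × 10^-3 mol
n(As2O3) in the whole flask = 3.196 × 10^-3 × 500.0/50.00 = 0.03196 mol
mass of As2O3 = 0.03196 × 197.84 = 6.323 g
% As2O3 = 6.323 / 8.570 × 100 = 73.78 %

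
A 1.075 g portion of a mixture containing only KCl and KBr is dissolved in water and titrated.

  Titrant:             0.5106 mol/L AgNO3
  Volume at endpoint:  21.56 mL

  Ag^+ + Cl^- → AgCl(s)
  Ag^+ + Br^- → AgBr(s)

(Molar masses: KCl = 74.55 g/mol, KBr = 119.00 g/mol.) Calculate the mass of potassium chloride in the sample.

n(AgNO3) = 0.02156 × 0.5106 = 0.01101 mol
Let x = n(KCl), y = n(KBr).
Titrant: 1x + 1y = 0.01101;  mass: 74.55x + 119.00y = 1.075
Solving, x = 5.287 × 10^-3 mol, y = 5.721 × 10^-3 mol
mass of KCl = 5.287 × 10^-3 × 74.55 = 0.3942 g

0.3942 g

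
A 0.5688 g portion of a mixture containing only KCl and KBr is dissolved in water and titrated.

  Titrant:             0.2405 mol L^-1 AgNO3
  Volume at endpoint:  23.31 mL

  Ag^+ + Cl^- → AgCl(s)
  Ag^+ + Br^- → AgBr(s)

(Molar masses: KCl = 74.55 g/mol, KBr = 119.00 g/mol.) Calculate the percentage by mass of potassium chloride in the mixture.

28.99 %

n(AgNO3) = 0.02331 × 0.2405 = 5.606 × 10^-3 mol
Let x = n(KCl), y = n(KBr).
Titrant: 1x + 1y = 5.606 × 10^-3;  mass: 74.55x + 119.00y = 0.5688
Solving, x = 2.212 × 10^-3 mol, y = 3.394 × 10^-3 mol
mass of KCl = 2.212 × 10^-3 × 74.55 = 0.1649 g
% KCl = 0.1649 / 0.5688 × 100 = 28.99 %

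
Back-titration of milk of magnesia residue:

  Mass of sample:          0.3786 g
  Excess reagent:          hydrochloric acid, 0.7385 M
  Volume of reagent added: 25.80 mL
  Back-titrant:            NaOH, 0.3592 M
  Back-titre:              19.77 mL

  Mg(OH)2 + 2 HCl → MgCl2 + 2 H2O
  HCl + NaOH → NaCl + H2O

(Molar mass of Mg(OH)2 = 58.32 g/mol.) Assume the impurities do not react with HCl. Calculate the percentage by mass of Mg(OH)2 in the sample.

n(HCl) added = 0.02580 × 0.7385 = 0.01905 mol
n(NaOH) used in back-titration = 0.01977 × 0.3592 = 7.101 × 10^-3 mol
n(HCl) left over = 7.101 × 10^-3 mol (1:1 ratio)
n(HCl) consumed by analyte = 0.01905 − 7.101 × 10^-3 = 0.01195 mol
From the 1:2 ratio, n(Mg(OH)2) = 1/2 × 0.01195 = 5.976 × 10^-3 mol
mass of Mg(OH)2 = 5.976 × 10^-3 × 58.32 = 0.3485 g
% Mg(OH)2 = 0.3485 / 0.3786 × 100 = 92.05 %

92.05 %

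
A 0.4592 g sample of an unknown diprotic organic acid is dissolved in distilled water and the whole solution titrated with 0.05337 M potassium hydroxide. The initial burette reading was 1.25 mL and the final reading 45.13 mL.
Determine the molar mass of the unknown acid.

n(KOH) = 0.04388 L × 0.05337 mol/L = 2.342 × 10^-3 mol
From the 1:2 ratio, n(H2A) = 1/2 × 2.342 × 10^-3 = 1.171 × 10^-3 mol
M = m / n = 0.4592 g / 1.171 × 10^-3 mol = 392.2 g/mol

392.2 g/mol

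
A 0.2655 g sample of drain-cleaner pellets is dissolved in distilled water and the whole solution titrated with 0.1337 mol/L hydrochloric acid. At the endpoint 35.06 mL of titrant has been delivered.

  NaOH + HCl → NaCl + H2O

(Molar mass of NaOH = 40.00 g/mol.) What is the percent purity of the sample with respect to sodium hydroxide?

70.62 %

n(HCl) = 0.03506 L × 0.1337 mol/L = 4.688 × 10^-3 mol
n(NaOH) = 4.688 × 10^-3 mol (1:1 ratio)
mass of NaOH = 4.688 × 10^-3 × 40.00 g/mol = 0.1875 g
% NaOH = 0.1875 / 0.2655 × 100 = 70.62 %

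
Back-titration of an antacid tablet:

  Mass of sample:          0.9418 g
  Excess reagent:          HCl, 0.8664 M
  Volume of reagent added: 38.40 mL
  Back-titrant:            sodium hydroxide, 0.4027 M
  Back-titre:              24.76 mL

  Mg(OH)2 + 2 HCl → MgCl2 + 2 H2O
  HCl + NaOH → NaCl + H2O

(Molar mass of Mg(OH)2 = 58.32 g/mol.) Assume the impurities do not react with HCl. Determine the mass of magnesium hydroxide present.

0.6794 g

n(HCl) added = 0.03840 × 0.8664 = 0.03327 mol
n(NaOH) used in back-titration = 0.02476 × 0.4027 = 9.971 × 10^-3 mol
n(HCl) left over = 9.971 × 10^-3 mol (1:1 ratio)
n(HCl) consumed by analyte = 0.03327 − 9.971 × 10^-3 = 0.02330 mol
From the 1:2 ratio, n(Mg(OH)2) = 1/2 × 0.02330 = 0.01165 mol
mass of Mg(OH)2 = 0.01165 × 58.32 = 0.6794 g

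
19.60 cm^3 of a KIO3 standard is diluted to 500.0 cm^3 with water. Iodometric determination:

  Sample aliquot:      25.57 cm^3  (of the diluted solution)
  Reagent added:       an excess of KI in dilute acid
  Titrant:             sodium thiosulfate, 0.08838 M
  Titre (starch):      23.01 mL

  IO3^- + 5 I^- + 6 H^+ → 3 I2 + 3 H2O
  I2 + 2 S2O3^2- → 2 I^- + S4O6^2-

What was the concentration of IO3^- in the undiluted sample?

n(S2O3^2-) = 0.02301 × 0.08838 = 2.034 × 10^-3 mol
n(I2) = n(S2O3^2-)/2 = 1.017 × 10^-3 mol
From the 1:3 ratio, n(IO3^-) in the aliquot = 1/3 × 1.017 × 10^-3 = 3.389 × 10^-4 mol
[IO3^-]_dilute = 3.389 × 10^-4 / 0.02557 = 0.01326 mol/L
[IO3^-]_original = 0.01326 × 500.0/19.60 = 0.3381 mol/L

0.3381 M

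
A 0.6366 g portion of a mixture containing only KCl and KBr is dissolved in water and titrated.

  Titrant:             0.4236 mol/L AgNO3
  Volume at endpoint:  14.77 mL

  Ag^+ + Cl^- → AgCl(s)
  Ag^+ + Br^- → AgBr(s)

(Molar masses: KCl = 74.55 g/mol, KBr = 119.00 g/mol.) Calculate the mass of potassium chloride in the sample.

n(AgNO3) = 0.01477 × 0.4236 = 6.257 × 10^-3 mol
Let x = n(KCl), y = n(KBr).
Titrant: 1x + 1y = 6.257 × 10^-3;  mass: 74.55x + 119.00y = 0.6366
Solving, x = 2.428 × 10^-3 mol, y = 3.828 × 10^-3 mol
mass of KCl = 2.428 × 10^-3 × 74.55 = 0.1810 g

0.1810 g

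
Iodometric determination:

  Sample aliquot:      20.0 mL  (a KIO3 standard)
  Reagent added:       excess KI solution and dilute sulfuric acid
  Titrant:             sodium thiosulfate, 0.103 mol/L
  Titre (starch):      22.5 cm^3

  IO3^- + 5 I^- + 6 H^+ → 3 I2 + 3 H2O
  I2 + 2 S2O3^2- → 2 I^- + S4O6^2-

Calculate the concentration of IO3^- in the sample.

0.0193 mol/L

n(S2O3^2-) = 0.0225 × 0.103 = 2.32 × 10^-3 mol
n(I2) = n(S2O3^2-)/2 = 1.16 × 10^-3 mol
From the 1:3 ratio, n(IO3^-) in the aliquot = 1/3 × 1.16 × 10^-3 = 3.86 × 10^-4 mol
[IO3^-] = 3.86 × 10^-4 / 0.0200 = 0.0193 mol/L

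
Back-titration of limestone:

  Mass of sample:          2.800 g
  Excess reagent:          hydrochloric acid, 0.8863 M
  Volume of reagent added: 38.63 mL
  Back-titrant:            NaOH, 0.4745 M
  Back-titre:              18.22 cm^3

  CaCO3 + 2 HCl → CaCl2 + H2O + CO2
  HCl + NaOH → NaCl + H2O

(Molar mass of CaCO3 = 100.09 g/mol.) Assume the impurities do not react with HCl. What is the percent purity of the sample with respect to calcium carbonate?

45.74 %

n(HCl) added = 0.03863 × 0.8863 = 0.03424 mol
n(NaOH) used in back-titration = 0.01822 × 0.4745 = 8.645 × 10^-3 mol
n(HCl) left over = 8.645 × 10^-3 mol (1:1 ratio)
n(HCl) consumed by analyte = 0.03424 − 8.645 × 10^-3 = 0.02559 mol
From the 1:2 ratio, n(CaCO3) = 1/2 × 0.02559 = 0.01280 mol
mass of CaCO3 = 0.01280 × 100.09 = 1.281 g
% CaCO3 = 1.281 / 2.800 × 100 = 45.74 %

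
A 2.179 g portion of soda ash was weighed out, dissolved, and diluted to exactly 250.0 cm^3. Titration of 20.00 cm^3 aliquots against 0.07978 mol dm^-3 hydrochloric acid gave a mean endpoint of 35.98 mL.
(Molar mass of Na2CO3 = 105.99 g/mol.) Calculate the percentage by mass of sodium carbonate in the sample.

Na2CO3 + 2 HCl → 2 NaCl + H2O + CO2
n(HCl) per titration = 0.03598 × 0.07978 = 2.870 × 10^-3 mol
From the 1:2 ratio, n(Na2CO3) in each aliquot = 1/2 × 2.870 × 10^-3 = 1.435 × 10^-3 mol
n(Na2CO3) in the whole flask = 1.435 × 10^-3 × 250.0/20.00 = 0.01794 mol
mass of Na2CO3 = 0.01794 × 105.99 = 1.902 g
% Na2CO3 = 1.902 / 2.179 × 100 = 87.27 %

87.27 %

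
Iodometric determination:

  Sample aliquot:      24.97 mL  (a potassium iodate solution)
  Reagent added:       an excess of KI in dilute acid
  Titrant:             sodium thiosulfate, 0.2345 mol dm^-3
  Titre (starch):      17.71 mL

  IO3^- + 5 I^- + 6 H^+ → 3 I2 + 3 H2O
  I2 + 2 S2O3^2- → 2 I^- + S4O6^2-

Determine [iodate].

0.02772 mol/L

n(S2O3^2-) = 0.01771 × 0.2345 = 4.153 × 10^-3 mol
n(I2) = n(S2O3^2-)/2 = 2.076 × 10^-3 mol
From the 1:3 ratio, n(IO3^-) in the aliquot = 1/3 × 2.076 × 10^-3 = 6.922 × 10^-4 mol
[IO3^-] = 6.922 × 10^-4 / 0.02497 = 0.02772 mol/L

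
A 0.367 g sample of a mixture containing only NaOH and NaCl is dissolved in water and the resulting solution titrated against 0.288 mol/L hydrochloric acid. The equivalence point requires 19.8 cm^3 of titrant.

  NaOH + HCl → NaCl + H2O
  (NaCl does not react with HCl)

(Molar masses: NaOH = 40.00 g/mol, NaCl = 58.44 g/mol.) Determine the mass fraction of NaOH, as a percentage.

62.2 %

n(HCl) = 0.0198 × 0.288 = 5.70 × 10^-3 mol
Let x = n(NaOH), y = n(NaCl).
Titrant: 1x = 5.70 × 10^-3;  mass: 40.00x + 58.44y = 0.367
Solving, x = 5.70 × 10^-3 mol, y = 2.38 × 10^-3 mol
mass of NaOH = 5.70 × 10^-3 × 40.00 = 0.228 g
% NaOH = 0.228 / 0.367 × 100 = 62.2 %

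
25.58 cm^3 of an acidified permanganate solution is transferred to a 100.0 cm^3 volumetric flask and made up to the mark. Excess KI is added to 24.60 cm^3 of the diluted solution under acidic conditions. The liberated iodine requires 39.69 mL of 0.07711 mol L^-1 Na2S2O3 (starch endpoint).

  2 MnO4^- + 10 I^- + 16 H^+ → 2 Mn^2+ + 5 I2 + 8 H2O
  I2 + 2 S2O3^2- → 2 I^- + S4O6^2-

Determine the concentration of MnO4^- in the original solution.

0.09727 mol/L

n(S2O3^2-) = 0.03969 × 0.07711 = 3.060 × 10^-3 mol
n(I2) = n(S2O3^2-)/2 = 1.530 × 10^-3 mol
From the 2:5 ratio, n(MnO4^-) in the aliquot = 2/5 × 1.530 × 10^-3 = 6.121 × 10^-4 mol
[MnO4^-]_dilute = 6.121 × 10^-4 / 0.02460 = 0.02488 mol/L
[MnO4^-]_original = 0.02488 × 100.0/25.58 = 0.09727 mol/L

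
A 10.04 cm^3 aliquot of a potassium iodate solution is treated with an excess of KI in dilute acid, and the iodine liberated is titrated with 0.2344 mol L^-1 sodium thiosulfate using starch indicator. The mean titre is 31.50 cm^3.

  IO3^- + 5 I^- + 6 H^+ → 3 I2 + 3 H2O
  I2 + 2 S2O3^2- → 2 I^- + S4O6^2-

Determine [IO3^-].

n(S2O3^2-) = 0.03150 × 0.2344 = 7.384 × 10^-3 mol
n(I2) = n(S2O3^2-)/2 = 3.692 × 10^-3 mol
From the 1:3 ratio, n(IO3^-) in the aliquot = 1/3 × 3.692 × 10^-3 = 1.231 × 10^-3 mol
[IO3^-] = 1.231 × 10^-3 / 0.01004 = 0.1226 mol/L

0.1226 mol/L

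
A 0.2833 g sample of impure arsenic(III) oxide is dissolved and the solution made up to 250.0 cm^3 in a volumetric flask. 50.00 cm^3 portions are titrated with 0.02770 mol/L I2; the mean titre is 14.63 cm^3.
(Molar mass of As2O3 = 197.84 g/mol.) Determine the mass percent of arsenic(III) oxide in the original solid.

70.75 %

As2O3 + 2 I2 + 2 H2O → As2O5 + 4 HI
n(I2) per titration = 0.01463 × 0.02770 = 4.053 × 10^-4 mol
From the 1:2 ratio, n(As2O3) in each aliquot = 1/2 × 4.053 × 10^-4 = 2.026 × 10^-4 mol
n(As2O3) in the whole flask = 2.026 × 10^-4 × 250.0/50.00 = 1.013 × 10^-3 mol
mass of As2O3 = 1.013 × 10^-3 × 197.84 = 0.2004 g
% As2O3 = 0.2004 / 0.2833 × 100 = 70.75 %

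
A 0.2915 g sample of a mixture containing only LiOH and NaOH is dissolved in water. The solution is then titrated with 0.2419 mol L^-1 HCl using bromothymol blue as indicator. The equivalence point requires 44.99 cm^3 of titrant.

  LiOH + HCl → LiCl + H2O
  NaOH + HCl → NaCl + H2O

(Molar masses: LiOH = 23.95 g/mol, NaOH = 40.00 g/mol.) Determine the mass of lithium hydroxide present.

n(HCl) = 0.04499 × 0.2419 = 0.01088 mol
Let x = n(LiOH), y = n(NaOH).
Titrant: 1x + 1y = 0.01088;  mass: 23.95x + 40.00y = 0.2915
Solving, x = 8.961 × 10^-3 mol, y = 1.922 × 10^-3 mol
mass of LiOH = 8.961 × 10^-3 × 23.95 = 0.2146 g

0.2146 g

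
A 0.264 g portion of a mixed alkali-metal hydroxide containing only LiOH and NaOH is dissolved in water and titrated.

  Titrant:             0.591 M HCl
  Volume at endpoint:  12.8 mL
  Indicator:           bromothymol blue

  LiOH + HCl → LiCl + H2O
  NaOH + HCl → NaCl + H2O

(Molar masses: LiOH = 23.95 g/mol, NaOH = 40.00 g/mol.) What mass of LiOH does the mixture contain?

0.0576 g

n(HCl) = 0.0128 × 0.591 = 7.56 × 10^-3 mol
Let x = n(LiOH), y = n(NaOH).
Titrant: 1x + 1y = 7.56 × 10^-3;  mass: 23.95x + 40.00y = 0.264
Solving, x = 2.40 × 10^-3 mol, y = 5.16 × 10^-3 mol
mass of LiOH = 2.40 × 10^-3 × 23.95 = 0.0576 g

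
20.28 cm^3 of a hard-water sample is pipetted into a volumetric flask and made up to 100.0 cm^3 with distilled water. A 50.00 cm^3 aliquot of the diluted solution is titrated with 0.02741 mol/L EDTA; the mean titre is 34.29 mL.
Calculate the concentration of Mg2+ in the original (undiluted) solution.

Mg^2+ + EDTA^4- → [Mg(EDTA)]^2-
n(EDTA) = 0.03429 × 0.02741 = 9.399 × 10^-4 mol
n(Mg2+) in the aliquot = 9.399 × 10^-4 mol (1:1 ratio)
[Mg2+]_dilute = 9.399 × 10^-4 / 0.05000 = 0.01880 mol/L
Dilution factor = 100.0 / 20.28 = 4.931
[Mg2+]_stock = 0.01880 × 4.931 = 0.09269 mol/L

0.09269 mol/L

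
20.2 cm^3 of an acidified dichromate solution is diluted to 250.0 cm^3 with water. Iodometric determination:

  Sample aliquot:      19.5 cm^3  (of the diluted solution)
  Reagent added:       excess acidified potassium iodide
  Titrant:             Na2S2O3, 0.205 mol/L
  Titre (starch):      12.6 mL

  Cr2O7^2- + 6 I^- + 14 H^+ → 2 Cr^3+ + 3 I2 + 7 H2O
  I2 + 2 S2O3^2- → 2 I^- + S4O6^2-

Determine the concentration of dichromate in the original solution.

n(S2O3^2-) = 0.0126 × 0.205 = 2.58 × 10^-3 mol
n(I2) = n(S2O3^2-)/2 = 1.29 × 10^-3 mol
From the 1:3 ratio, n(Cr2O7^2-) in the aliquot = 1/3 × 1.29 × 10^-3 = 4.30 × 10^-4 mol
[Cr2O7^2-]_dilute = 4.30 × 10^-4 / 0.0195 = 0.0221 mol/L
[Cr2O7^2-]_original = 0.0221 × 250.0/20.2 = 0.273 mol/L

0.273 mol/L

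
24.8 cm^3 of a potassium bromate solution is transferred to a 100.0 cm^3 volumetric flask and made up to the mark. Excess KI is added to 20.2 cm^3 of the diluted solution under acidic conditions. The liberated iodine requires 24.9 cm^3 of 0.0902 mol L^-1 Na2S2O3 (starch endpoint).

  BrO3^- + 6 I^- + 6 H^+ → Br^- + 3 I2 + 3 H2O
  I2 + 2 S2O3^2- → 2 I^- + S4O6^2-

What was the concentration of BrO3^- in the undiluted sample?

n(S2O3^2-) = 0.0249 × 0.0902 = 2.25 × 10^-3 mol
n(I2) = n(S2O3^2-)/2 = 1.12 × 10^-3 mol
From the 1:3 ratio, n(BrO3^-) in the aliquot = 1/3 × 1.12 × 10^-3 = 3.74 × 10^-4 mol
[BrO3^-]_dilute = 3.74 × 10^-4 / 0.0202 = 0.0185 mol/L
[BrO3^-]_original = 0.0185 × 100.0/24.8 = 0.0747 mol/L

0.0747 mol/L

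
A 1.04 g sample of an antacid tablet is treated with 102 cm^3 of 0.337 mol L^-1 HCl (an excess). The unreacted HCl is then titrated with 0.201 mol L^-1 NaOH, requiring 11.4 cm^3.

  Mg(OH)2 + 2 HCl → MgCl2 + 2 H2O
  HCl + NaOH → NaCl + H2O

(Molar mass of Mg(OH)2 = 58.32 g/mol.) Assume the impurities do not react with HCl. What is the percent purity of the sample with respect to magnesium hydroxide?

90.0 %

n(HCl) added = 0.102 × 0.337 = 0.0344 mol
n(NaOH) used in back-titration = 0.0114 × 0.201 = 2.29 × 10^-3 mol
n(HCl) left over = 2.29 × 10^-3 mol (1:1 ratio)
n(HCl) consumed by analyte = 0.0344 − 2.29 × 10^-3 = 0.0321 mol
From the 1:2 ratio, n(Mg(OH)2) = 1/2 × 0.0321 = 0.0160 mol
mass of Mg(OH)2 = 0.0160 × 58.32 = 0.936 g
% Mg(OH)2 = 0.936 / 1.04 × 100 = 90.0 %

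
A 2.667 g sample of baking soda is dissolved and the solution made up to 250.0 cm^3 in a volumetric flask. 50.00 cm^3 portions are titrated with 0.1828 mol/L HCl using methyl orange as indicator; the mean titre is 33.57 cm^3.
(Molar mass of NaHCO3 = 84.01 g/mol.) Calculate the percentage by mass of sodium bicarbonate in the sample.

NaHCO3 + HCl → NaCl + H2O + CO2
n(HCl) per titration = 0.03357 × 0.1828 = 6.137 × 10^-3 mol
n(NaHCO3) in each aliquot = 6.137 × 10^-3 mol (1:1 ratio)
n(NaHCO3) in the whole flask = 6.137 × 10^-3 × 250.0/50.00 = 0.03068 mol
mass of NaHCO3 = 0.03068 × 84.01 = 2.578 g
% NaHCO3 = 2.578 / 2.667 × 100 = 96.65 %

96.65 %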